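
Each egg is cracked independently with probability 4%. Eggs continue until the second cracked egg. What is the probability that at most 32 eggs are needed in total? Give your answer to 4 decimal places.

0.3681

Finishing within 32 eggs ⇔ at least 2 successes in the first 32. With X ~ Binomial(32, 0.04), P(Y ≤ 32) = 1 − P(X ≤ 1).
  k=0: C(32,0)·0.04^0·0.96^32 = 0.270819
  k=1: C(32,1)·0.04^1·0.96^31 = 0.361092
1 − 0.631911 = 0.368089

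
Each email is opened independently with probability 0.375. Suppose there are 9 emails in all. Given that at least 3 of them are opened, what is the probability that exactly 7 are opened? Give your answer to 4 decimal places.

0.0204

X ~ Binomial(9, 0.375). Want P(X=7 | X≥3) = P(X=7) / P(X≥3).
P(X=7) = C(9,7)·0.375^7·0.625^2 = 0.014665
P(X≥3) = 1 − 0.014552 − 0.078580 − 0.188593 = 0.718275
Ratio = 0.014665 / 0.718275 = 0.020417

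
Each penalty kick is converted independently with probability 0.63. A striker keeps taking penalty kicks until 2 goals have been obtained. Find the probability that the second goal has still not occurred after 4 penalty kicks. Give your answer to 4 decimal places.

0.1464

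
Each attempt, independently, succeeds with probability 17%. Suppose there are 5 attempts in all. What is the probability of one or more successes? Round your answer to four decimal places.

0.6061

P(at least one) = 1 − P(none) = 1 − (1 − 0.17)^5
= 1 − 0.393904 = 0.606096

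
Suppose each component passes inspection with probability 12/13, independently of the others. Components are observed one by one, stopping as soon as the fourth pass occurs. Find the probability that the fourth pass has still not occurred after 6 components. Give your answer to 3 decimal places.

0.008

Needing more than 6 components ⇔ fewer than 4 successes in the first 6. With X ~ Binomial(6, 0.923077), P(Y > 6) = P(X ≤ 3).
  k=0: C(6,0)·0.923077^0·0.076923^6 = 0.00000
  k=1: C(6,1)·0.923077^1·0.076923^5 = 0.00001
  k=2: C(6,2)·0.923077^2·0.076923^4 = 0.00045
  k=3: C(6,3)·0.923077^3·0.076923^3 = 0.00716
P(X ≤ 3) = 0.00762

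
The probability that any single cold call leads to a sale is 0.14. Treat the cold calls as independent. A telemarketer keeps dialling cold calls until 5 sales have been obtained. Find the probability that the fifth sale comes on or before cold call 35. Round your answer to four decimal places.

Finishing within 35 cold calls ⇔ at least 5 successes in the first 35. With X ~ Binomial(35, 0.14), P(Y ≤ 35) = 1 − P(X ≤ 4).
  k=0: C(35,0)·0.14^0·0.86^35 = 0.005099
  k=1: C(35,1)·0.14^1·0.86^34 = 0.029050
  k=2: C(35,2)·0.14^2·0.86^33 = 0.080394
  k=3: C(35,3)·0.14^3·0.86^32 = 0.143961
  k=4: C(35,4)·0.14^4·0.86^31 = 0.187484
1 − 0.445987 = 0.554013

0.5540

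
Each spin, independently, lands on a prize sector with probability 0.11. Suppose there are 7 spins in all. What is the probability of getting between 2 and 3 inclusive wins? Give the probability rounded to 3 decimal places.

0.171

X ~ Binomial(7, 0.11); P(2 ≤ X ≤ 3) = Σ C(7,k) p^k (1−p)^(7−k) over k:
  k=2: C(7,2)·0.11^2·0.89^5 = 0.14189
  k=3: C(7,3)·0.11^3·0.89^4 = 0.02923
Total = 0.17112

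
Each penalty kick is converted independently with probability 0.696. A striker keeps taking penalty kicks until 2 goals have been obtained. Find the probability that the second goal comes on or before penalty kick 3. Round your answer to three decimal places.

Finishing within 3 penalty kicks ⇔ at least 2 successes in the first 3. With X ~ Binomial(3, 0.696), P(Y ≤ 3) = 1 − P(X ≤ 1).
  k=0: C(3,0)·0.696^0·0.304^3 = 0.02809
  k=1: C(3,1)·0.696^1·0.304^2 = 0.19296
1 − 0.22106 = 0.77894

0.779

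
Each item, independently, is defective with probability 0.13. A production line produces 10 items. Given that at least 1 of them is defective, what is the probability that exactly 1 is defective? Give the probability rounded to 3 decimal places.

X ~ Binomial(10, 0.13). Want P(X=1 | X≥1) = P(X=1) / P(X≥1).
P(X=1) = C(10,1)·0.13^1·0.87^9 = 0.37121
P(X≥1) = 1 − 0.24842 = 0.75158
Ratio = 0.37121 / 0.75158 = 0.49390

0.494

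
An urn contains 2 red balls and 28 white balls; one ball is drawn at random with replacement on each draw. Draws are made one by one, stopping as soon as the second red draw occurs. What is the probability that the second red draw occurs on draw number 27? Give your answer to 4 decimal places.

Y = trial on which the second success occurs; negative binomial, r=2, p=0.066667.
P(Y=27) = C(26,1) · p^2 · (1−p)^25
= 26 · 0.0044444 · 0.1782 = 0.020593

0.0206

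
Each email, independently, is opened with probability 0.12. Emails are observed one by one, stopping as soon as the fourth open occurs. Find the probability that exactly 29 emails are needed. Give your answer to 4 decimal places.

Y = trial on which the fourth success occurs; negative binomial, r=4, p=0.12.
P(Y=29) = C(28,3) · p^4 · (1−p)^25
= 3276 · 0.00020736 · 0.040932 = 0.027806

0.0278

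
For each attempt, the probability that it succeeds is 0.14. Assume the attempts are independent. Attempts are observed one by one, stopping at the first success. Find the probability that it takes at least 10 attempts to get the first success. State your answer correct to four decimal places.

0.2573

Y = number of attempts to the first success; geometric, p = 0.14.
P(Y > 9) = P(first 9 all fail) = (1−p)^9 = 0.257327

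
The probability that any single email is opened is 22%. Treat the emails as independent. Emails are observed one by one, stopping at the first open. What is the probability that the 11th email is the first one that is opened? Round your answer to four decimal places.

Geometric (trials to first success), p = 0.22.
P(Y = 11) = (1−p)^10 · p = 0.083358 · 0.22 = 0.018339

0.0183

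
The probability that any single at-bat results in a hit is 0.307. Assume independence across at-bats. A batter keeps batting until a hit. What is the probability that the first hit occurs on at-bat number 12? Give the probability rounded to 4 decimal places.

Geometric (trials to first success), p = 0.307.
P(Y = 12) = (1−p)^11 · p = 0.017704 · 0.307 = 0.005435

0.0054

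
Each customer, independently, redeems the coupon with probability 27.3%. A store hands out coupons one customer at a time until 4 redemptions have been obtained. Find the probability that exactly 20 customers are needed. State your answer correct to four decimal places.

Y = trial on which the fourth success occurs; negative binomial, r=4, p=0.273.
P(Y=20) = C(19,3) · p^4 · (1−p)^16
= 969 · 0.0055546 · 0.0060891 = 0.032774

0.0328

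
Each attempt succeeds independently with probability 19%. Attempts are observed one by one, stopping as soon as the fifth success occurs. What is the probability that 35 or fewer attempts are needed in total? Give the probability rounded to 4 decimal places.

Finishing within 35 attempts ⇔ at least 5 successes in the first 35. With X ~ Binomial(35, 0.19), P(Y ≤ 35) = 1 − P(X ≤ 4).
  k=0: C(35,0)·0.19^0·0.81^35 = 0.000627
  k=1: C(35,1)·0.19^1·0.81^34 = 0.005144
  k=2: C(35,2)·0.19^2·0.81^33 = 0.020513
  k=3: C(35,3)·0.19^3·0.81^32 = 0.052929
  k=4: C(35,4)·0.19^4·0.81^31 = 0.099323
1 − 0.178535 = 0.821465

0.8215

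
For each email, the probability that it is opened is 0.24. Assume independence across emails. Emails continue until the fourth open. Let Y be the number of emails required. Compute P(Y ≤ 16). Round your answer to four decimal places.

Finishing within 16 emails ⇔ at least 4 successes in the first 16. With X ~ Binomial(16, 0.24), P(Y ≤ 16) = 1 − P(X ≤ 3).
  k=0: C(16,0)·0.24^0·0.76^16 = 0.012388
  k=1: C(16,1)·0.24^1·0.76^15 = 0.062594
  k=2: C(16,2)·0.24^2·0.76^14 = 0.148250
  k=3: C(16,3)·0.24^3·0.76^13 = 0.218473
1 − 0.441706 = 0.558294

0.5583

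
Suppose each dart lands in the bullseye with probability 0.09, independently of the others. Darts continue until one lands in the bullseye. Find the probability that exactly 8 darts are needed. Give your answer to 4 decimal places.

0.0465

Geometric (trials to first success), p = 0.09.
P(Y = 8) = (1−p)^7 · p = 0.51676 · 0.09 = 0.046508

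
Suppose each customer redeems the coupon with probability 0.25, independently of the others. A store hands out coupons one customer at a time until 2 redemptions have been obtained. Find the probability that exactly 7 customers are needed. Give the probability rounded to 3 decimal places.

Y = trial on which the second success occurs; negative binomial, r=2, p=0.25.
P(Y=7) = C(6,1) · p^2 · (1−p)^5
= 6 · 0.0625 · 0.2373 = 0.08899

0.089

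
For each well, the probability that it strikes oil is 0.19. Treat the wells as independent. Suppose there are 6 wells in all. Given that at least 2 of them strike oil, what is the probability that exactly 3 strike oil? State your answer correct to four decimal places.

0.2278

X ~ Binomial(6, 0.19). Want P(X=3 | X≥2) = P(X=3) / P(X≥2).
P(X=3) = C(6,3)·0.19^3·0.81^3 = 0.072903
P(X≥2) = 1 − 0.282430 − 0.397493 = 0.320077
Ratio = 0.072903 / 0.320077 = 0.227767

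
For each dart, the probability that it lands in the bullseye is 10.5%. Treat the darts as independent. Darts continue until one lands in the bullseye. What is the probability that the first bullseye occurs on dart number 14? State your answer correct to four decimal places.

Geometric (trials to first success), p = 0.105.
P(Y = 14) = (1−p)^13 · p = 0.23643 · 0.105 = 0.024825

0.0248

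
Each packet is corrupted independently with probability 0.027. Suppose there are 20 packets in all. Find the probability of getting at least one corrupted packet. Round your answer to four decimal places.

P(at least one) = 1 − P(none) = 1 − (1 − 0.027)^20
= 1 − 0.578438 = 0.421562

0.4216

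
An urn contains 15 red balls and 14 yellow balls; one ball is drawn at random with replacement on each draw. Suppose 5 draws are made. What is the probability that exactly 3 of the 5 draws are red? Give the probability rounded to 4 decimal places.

0.3225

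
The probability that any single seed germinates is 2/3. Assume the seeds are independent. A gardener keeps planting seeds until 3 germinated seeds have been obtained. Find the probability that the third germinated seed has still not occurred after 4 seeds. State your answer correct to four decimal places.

Needing more than 4 seeds ⇔ fewer than 3 successes in the first 4. With X ~ Binomial(4, 0.666667), P(Y > 4) = P(X ≤ 2).
  k=0: C(4,0)·0.666667^0·0.333333^4 = 0.012346
  k=1: C(4,1)·0.666667^1·0.333333^3 = 0.098765
  k=2: C(4,2)·0.666667^2·0.333333^2 = 0.296296
P(X ≤ 2) = 0.407407

0.4074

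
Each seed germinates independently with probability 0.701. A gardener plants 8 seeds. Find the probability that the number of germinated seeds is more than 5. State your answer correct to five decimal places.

0.55432

X ~ Binomial(8, 0.701); P(X ≥ 6) = Σ C(8,k) p^k (1−p)^(8−k) over k:
  k=6: C(8,6)·0.701^6·0.299^2 = 0.2970356
  k=7: C(8,7)·0.701^7·0.299^1 = 0.1989699
  k=8: C(8,8)·0.701^8·0.299^0 = 0.0583101
Total = 0.5543156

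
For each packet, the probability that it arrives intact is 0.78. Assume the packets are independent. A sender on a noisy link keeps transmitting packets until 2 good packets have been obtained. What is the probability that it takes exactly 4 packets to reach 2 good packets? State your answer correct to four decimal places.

0.0883

Y = trial on which the second success occurs; negative binomial, r=2, p=0.78.
P(Y=4) = C(3,1) · p^2 · (1−p)^2
= 3 · 0.6084 · 0.0484 = 0.088340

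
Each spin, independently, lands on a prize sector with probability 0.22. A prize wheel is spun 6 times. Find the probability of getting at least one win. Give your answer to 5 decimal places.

P(at least one) = 1 − P(none) = 1 − (1 − 0.22)^6
= 1 − 0.2251996 = 0.7748004

0.77480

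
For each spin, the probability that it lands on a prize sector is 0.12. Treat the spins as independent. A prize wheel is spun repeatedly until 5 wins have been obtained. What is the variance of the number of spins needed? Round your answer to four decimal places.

Y = total spins until the fifth success; negative binomial with r=5, p=0.12.
Var(Y) = r(1−p)/p² = 5·0.88 / 0.12² = 305.555556

305.5556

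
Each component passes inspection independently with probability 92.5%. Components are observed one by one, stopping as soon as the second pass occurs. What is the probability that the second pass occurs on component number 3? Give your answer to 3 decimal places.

0.128

Y = trial on which the second success occurs; negative binomial, r=2, p=0.925.
P(Y=3) = C(2,1) · p^2 · (1−p)^1
= 2 · 0.85562 · 0.075 = 0.12834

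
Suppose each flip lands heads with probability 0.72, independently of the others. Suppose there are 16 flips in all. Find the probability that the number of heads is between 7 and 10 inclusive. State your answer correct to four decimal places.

0.2720

X ~ Binomial(16, 0.72); P(7 ≤ X ≤ 10) = Σ C(16,k) p^k (1−p)^(16−k) over k:
  k=7: C(16,7)·0.72^7·0.28^9 = 0.012139
  k=8: C(16,8)·0.72^8·0.28^8 = 0.035116
  k=9: C(16,9)·0.72^9·0.28^7 = 0.080265
  k=10: C(16,10)·0.72^10·0.28^6 = 0.144477
Total = 0.271996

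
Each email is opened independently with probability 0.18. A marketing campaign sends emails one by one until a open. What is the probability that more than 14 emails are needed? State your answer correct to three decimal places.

0.062

Y = number of emails to the first success; geometric, p = 0.18.
P(Y > 14) = P(first 14 all fail) = (1−p)^14 = 0.06214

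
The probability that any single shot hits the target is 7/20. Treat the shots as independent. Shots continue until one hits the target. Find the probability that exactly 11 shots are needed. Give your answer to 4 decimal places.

Geometric (trials to first success), p = 0.35.
P(Y = 11) = (1−p)^10 · p = 0.013463 · 0.35 = 0.004712

0.0047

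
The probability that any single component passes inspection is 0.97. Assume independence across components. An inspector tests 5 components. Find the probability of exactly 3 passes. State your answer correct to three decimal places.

X ~ Binomial(n=5, p=0.97).
P(X=3) = C(5,3) · p^3 · (1−p)^2
= 10 · 0.91267 · 0.0009 = 0.00821

0.008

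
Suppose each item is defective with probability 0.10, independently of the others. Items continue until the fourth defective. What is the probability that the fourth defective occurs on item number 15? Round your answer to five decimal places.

0.01142

Y = trial on which the fourth success occurs; negative binomial, r=4, p=0.10.
P(Y=15) = C(14,3) · p^4 · (1−p)^11
= 364 · 0.0001 · 0.31381 = 0.0114227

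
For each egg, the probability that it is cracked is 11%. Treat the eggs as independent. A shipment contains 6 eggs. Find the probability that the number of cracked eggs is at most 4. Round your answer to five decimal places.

X ~ Binomial(6, 0.11); P(X ≤ 4) = Σ C(6,k) p^k (1−p)^(6−k) over k:
  k=0: C(6,0)·0.11^0·0.89^6 = 0.4969813
  k=1: C(6,1)·0.11^1·0.89^5 = 0.3685479
  k=2: C(6,2)·0.11^2·0.89^4 = 0.1138772
  k=3: C(6,3)·0.11^3·0.89^3 = 0.0187663
  k=4: C(6,4)·0.11^4·0.89^2 = 0.0017396
Total = 0.9999122

0.99991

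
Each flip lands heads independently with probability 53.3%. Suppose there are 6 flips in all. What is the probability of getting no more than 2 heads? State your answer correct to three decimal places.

X ~ Binomial(6, 0.533); P(X ≤ 2) = Σ C(6,k) p^k (1−p)^(6−k) over k:
  k=0: C(6,0)·0.533^0·0.467^6 = 0.01037
  k=1: C(6,1)·0.533^1·0.467^5 = 0.07103
  k=2: C(6,2)·0.533^2·0.467^4 = 0.20268
Total = 0.28409

0.284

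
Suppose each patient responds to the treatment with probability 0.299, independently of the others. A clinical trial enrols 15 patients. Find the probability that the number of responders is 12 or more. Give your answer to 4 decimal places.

X ~ Binomial(15, 0.299); P(X ≥ 12) = Σ C(15,k) p^k (1−p)^(15−k) over k:
  k=12: C(15,12)·0.299^12·0.701^3 = 0.000080
  k=13: C(15,13)·0.299^13·0.701^2 = 0.000008
  k=14: C(15,14)·0.299^14·0.701^1 = 0.000000
  k=15: C(15,15)·0.299^15·0.701^0 = 0.000000
Total = 0.000088

0.0001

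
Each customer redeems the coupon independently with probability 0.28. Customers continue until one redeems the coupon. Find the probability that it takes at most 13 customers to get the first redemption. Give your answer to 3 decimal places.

Y = number of customers to the first success; geometric, p = 0.28.
P(Y ≤ 13) = 1 − (1−p)^13 = 1 − 0.01397 = 0.98603

0.986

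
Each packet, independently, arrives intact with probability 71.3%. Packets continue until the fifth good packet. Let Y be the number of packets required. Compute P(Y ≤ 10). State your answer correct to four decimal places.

Finishing within 10 packets ⇔ at least 5 successes in the first 10. With X ~ Binomial(10, 0.713), P(Y ≤ 10) = 1 − P(X ≤ 4).
  k=0: C(10,0)·0.713^0·0.287^10 = 0.000004
  k=1: C(10,1)·0.713^1·0.287^9 = 0.000094
  k=2: C(10,2)·0.713^2·0.287^8 = 0.001053
  k=3: C(10,3)·0.713^3·0.287^7 = 0.006976
  k=4: C(10,4)·0.713^4·0.287^6 = 0.030330
1 − 0.038457 = 0.961543

0.9615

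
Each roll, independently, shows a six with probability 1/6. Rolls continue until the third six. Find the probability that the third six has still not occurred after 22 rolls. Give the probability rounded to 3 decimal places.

Needing more than 22 rolls ⇔ fewer than 3 successes in the first 22. With X ~ Binomial(22, 0.166667), P(Y > 22) = P(X ≤ 2).
  k=0: C(22,0)·0.166667^0·0.833333^22 = 0.01811
  k=1: C(22,1)·0.166667^1·0.833333^21 = 0.07970
  k=2: C(22,2)·0.166667^2·0.833333^20 = 0.16737
P(X ≤ 2) = 0.26519

0.265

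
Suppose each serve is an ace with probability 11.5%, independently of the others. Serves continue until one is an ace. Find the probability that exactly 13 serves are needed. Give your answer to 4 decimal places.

Geometric (trials to first success), p = 0.115.
P(Y = 13) = (1−p)^12 · p = 0.23084 · 0.115 = 0.026547

0.0265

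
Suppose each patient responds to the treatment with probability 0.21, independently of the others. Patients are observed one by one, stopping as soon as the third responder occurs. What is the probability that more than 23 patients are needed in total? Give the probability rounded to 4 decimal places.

0.1105

Needing more than 23 patients ⇔ fewer than 3 successes in the first 23. With X ~ Binomial(23, 0.21), P(Y > 23) = P(X ≤ 2).
  k=0: C(23,0)·0.21^0·0.79^23 = 0.004420
  k=1: C(23,1)·0.21^1·0.79^22 = 0.027024
  k=2: C(23,2)·0.21^2·0.79^21 = 0.079018
P(X ≤ 2) = 0.110462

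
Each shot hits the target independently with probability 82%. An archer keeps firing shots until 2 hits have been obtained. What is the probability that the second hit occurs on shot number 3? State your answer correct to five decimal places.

0.24206

Y = trial on which the second success occurs; negative binomial, r=2, p=0.82.
P(Y=3) = C(2,1) · p^2 · (1−p)^1
= 2 · 0.6724 · 0.18 = 0.2420640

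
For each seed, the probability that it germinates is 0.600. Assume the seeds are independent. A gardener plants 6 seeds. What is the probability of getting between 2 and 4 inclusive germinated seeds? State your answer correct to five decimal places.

0.72576

X ~ Binomial(6, 0.60); P(2 ≤ X ≤ 4) = Σ C(6,k) p^k (1−p)^(6−k) over k:
  k=2: C(6,2)·0.60^2·0.40^4 = 0.1382400
  k=3: C(6,3)·0.60^3·0.40^3 = 0.2764800
  k=4: C(6,4)·0.60^4·0.40^2 = 0.3110400
Total = 0.7257600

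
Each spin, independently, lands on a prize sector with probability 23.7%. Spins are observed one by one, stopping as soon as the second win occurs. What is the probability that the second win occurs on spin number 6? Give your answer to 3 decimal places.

Y = trial on which the second success occurs; negative binomial, r=2, p=0.237.
P(Y=6) = C(5,1) · p^2 · (1−p)^4
= 5 · 0.056169 · 0.33892 = 0.09518

0.095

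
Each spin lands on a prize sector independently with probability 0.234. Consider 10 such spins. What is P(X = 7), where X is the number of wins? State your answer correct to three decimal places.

X ~ Binomial(n=10, p=0.234).
P(X=7) = C(10,7) · p^7 · (1−p)^3
= 120 · 3.8416e-05 · 0.44946 = 0.00207

0.002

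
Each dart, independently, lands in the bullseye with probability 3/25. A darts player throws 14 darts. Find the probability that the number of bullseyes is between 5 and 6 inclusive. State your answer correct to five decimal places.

0.01899

X ~ Binomial(14, 0.12); P(5 ≤ X ≤ 6) = Σ C(14,k) p^k (1−p)^(14−k) over k:
  k=5: C(14,5)·0.12^5·0.88^9 = 0.0157657
  k=6: C(14,6)·0.12^6·0.88^8 = 0.0032248
Total = 0.0189906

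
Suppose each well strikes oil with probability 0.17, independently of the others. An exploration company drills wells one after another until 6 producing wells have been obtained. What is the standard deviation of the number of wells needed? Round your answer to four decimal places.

Y = total wells until the sixth success; negative binomial with r=6, p=0.17.
SD(Y) = √[r(1−p)/p²] = √(172.318339) = 13.127008

13.1270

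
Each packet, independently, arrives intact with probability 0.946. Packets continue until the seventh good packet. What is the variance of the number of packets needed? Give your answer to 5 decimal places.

0.42239

Y = total packets until the seventh success; negative binomial with r=7, p=0.946.
Var(Y) = r(1−p)/p² = 7·0.054 / 0.946² = 0.4223860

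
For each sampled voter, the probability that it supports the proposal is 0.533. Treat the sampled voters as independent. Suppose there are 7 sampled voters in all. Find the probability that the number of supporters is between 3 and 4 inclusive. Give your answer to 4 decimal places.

X ~ Binomial(7, 0.533); P(3 ≤ X ≤ 4) = Σ C(7,k) p^k (1−p)^(7−k) over k:
  k=3: C(7,3)·0.533^3·0.467^4 = 0.252068
  k=4: C(7,4)·0.533^4·0.467^3 = 0.287692
Total = 0.539760

0.5398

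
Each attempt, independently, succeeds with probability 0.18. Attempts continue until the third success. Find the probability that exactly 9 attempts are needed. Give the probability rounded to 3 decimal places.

0.050

Y = trial on which the third success occurs; negative binomial, r=3, p=0.18.
P(Y=9) = C(8,2) · p^3 · (1−p)^6
= 28 · 0.005832 · 0.30401 = 0.04964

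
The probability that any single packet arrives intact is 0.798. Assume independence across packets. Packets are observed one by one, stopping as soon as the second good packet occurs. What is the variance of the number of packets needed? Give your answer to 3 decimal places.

0.634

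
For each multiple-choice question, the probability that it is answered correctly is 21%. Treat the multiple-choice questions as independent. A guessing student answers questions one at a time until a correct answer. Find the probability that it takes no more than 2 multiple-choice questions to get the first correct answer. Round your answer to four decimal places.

0.3759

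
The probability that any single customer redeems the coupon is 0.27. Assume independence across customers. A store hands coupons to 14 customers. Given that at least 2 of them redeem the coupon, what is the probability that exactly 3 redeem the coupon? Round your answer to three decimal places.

X ~ Binomial(14, 0.27). Want P(X=3 | X≥2) = P(X=3) / P(X≥2).
P(X=3) = C(14,3)·0.27^3·0.73^11 = 0.22477
P(X≥2) = 1 − 0.01220 − 0.06320 = 0.92460
Ratio = 0.22477 / 0.92460 = 0.24310

0.243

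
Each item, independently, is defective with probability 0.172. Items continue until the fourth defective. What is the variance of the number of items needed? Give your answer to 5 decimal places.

111.95241

Y = total items until the fourth success; negative binomial with r=4, p=0.172.
Var(Y) = r(1−p)/p² = 4·0.828 / 0.172² = 111.9524067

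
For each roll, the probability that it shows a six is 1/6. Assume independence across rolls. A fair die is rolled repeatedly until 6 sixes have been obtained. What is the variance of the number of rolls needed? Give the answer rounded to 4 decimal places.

Y = total rolls until the sixth success; negative binomial with r=6, p=0.166667.
Var(Y) = r(1−p)/p² = 6·0.833333 / 0.166667² = 180.000000

180.0000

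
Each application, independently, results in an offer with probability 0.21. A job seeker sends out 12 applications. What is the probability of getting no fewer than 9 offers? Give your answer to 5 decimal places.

0.00009

X ~ Binomial(12, 0.21); P(X ≥ 9) = Σ C(12,k) p^k (1−p)^(12−k) over k:
  k=9: C(12,9)·0.21^9·0.79^3 = 0.0000862
  k=10: C(12,10)·0.21^10·0.79^2 = 0.0000069
  k=11: C(12,11)·0.21^11·0.79^1 = 0.0000003
  k=12: C(12,12)·0.21^12·0.79^0 = 0.0000000
Total = 0.0000934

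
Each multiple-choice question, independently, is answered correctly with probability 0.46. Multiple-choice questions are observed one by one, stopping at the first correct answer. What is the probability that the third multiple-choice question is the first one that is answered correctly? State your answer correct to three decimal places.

Geometric (trials to first success), p = 0.46.
P(Y = 3) = (1−p)^2 · p = 0.2916 · 0.46 = 0.13414

0.134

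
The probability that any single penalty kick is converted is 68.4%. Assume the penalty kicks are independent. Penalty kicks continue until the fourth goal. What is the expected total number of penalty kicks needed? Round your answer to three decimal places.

Y = total penalty kicks until the fourth success; negative binomial with r=4, p=0.684.
E[Y] = r / p = 4 / 0.684 = 5.84795

5.848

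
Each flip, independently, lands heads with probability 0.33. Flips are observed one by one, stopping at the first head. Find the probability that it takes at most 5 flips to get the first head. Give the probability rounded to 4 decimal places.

0.8650

Y = number of flips to the first success; geometric, p = 0.33.
P(Y ≤ 5) = 1 − (1−p)^5 = 1 − 0.135013 = 0.864987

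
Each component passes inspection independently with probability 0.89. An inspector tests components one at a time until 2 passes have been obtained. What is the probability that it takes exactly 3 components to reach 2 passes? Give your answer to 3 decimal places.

Y = trial on which the second success occurs; negative binomial, r=2, p=0.89.
P(Y=3) = C(2,1) · p^2 · (1−p)^1
= 2 · 0.7921 · 0.11 = 0.17426

0.174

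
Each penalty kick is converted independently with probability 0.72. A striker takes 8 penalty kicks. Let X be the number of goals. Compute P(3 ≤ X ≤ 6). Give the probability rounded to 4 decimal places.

0.6953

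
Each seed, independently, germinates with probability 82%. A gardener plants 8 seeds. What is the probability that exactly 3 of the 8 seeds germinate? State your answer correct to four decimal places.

X ~ Binomial(n=8, p=0.82).
P(X=3) = C(8,3) · p^3 · (1−p)^5
= 56 · 0.55137 · 0.00018896 = 0.005834

0.0058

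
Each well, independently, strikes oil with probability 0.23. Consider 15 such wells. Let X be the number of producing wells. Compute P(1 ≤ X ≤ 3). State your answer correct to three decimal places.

X ~ Binomial(15, 0.23); P(1 ≤ X ≤ 3) = Σ C(15,k) p^k (1−p)^(15−k) over k:
  k=1: C(15,1)·0.23^1·0.77^14 = 0.08886
  k=2: C(15,2)·0.23^2·0.77^13 = 0.18579
  k=3: C(15,3)·0.23^3·0.77^12 = 0.24048
Total = 0.51513

0.515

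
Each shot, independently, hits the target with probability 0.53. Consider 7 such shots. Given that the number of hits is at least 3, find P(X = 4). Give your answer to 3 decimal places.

X ~ Binomial(7, 0.53). Want P(X=4 | X≥3) = P(X=4) / P(X≥3).
P(X=4) = C(7,4)·0.53^4·0.47^3 = 0.28672
P(X≥3) = 1 − 0.00507 − 0.03999 − 0.13529 = 0.81965
Ratio = 0.28672 / 0.81965 = 0.34981

0.350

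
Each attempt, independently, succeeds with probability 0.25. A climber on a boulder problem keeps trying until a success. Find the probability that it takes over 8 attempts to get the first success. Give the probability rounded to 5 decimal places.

Y = number of attempts to the first success; geometric, p = 0.25.
P(Y > 8) = P(first 8 all fail) = (1−p)^8 = 0.1001129

0.10011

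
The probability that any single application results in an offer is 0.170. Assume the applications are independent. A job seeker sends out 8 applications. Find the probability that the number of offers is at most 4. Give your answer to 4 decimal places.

X ~ Binomial(8, 0.17); P(X ≤ 4) = Σ C(8,k) p^k (1−p)^(8−k) over k:
  k=0: C(8,0)·0.17^0·0.83^8 = 0.225229
  k=1: C(8,1)·0.17^1·0.83^7 = 0.369050
  k=2: C(8,2)·0.17^2·0.83^6 = 0.264560
  k=3: C(8,3)·0.17^3·0.83^5 = 0.108374
  k=4: C(8,4)·0.17^4·0.83^4 = 0.027746
Total = 0.994960

0.9950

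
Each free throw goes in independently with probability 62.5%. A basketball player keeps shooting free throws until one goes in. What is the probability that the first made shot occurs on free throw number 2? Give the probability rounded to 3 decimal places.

Geometric (trials to first success), p = 0.625.
P(Y = 2) = (1−p)^1 · p = 0.375 · 0.625 = 0.23438

0.234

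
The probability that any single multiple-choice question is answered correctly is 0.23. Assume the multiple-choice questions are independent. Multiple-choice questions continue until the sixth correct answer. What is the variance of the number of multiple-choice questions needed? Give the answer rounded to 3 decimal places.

87.335

Y = total multiple-choice questions until the sixth success; negative binomial with r=6, p=0.23.
Var(Y) = r(1−p)/p² = 6·0.77 / 0.23² = 87.33459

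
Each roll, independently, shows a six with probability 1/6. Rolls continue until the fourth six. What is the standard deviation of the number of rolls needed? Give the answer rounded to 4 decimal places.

Y = total rolls until the fourth success; negative binomial with r=4, p=0.166667.
SD(Y) = √[r(1−p)/p²] = √(120.000000) = 10.954451

10.9545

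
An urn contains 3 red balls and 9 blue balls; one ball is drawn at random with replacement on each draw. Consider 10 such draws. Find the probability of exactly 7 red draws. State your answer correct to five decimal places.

X ~ Binomial(n=10, p=0.25).
P(X=7) = C(10,7) · p^7 · (1−p)^3
= 120 · 6.1035e-05 · 0.42188 = 0.0030899

0.00309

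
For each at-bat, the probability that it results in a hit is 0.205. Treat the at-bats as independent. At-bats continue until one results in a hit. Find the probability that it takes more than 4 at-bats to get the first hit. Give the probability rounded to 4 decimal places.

0.3995

Y = number of at-bats to the first success; geometric, p = 0.205.
P(Y > 4) = P(first 4 all fail) = (1−p)^4 = 0.399456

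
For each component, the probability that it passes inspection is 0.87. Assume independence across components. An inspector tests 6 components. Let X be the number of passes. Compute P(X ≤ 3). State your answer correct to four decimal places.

X ~ Binomial(6, 0.87); P(X ≤ 3) = Σ C(6,k) p^k (1−p)^(6−k) over k:
  k=0: C(6,0)·0.87^0·0.13^6 = 0.000005
  k=1: C(6,1)·0.87^1·0.13^5 = 0.000194
  k=2: C(6,2)·0.87^2·0.13^4 = 0.003243
  k=3: C(6,3)·0.87^3·0.13^3 = 0.028935
Total = 0.032376

0.0324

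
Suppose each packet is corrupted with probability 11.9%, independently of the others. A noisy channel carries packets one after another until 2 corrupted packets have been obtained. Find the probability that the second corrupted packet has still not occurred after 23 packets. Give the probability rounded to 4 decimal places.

Needing more than 23 packets ⇔ fewer than 2 successes in the first 23. With X ~ Binomial(23, 0.119), P(Y > 23) = P(X ≤ 1).
  k=0: C(23,0)·0.119^0·0.881^23 = 0.054256
  k=1: C(23,1)·0.119^1·0.881^22 = 0.168556
P(X ≤ 1) = 0.222812

0.2228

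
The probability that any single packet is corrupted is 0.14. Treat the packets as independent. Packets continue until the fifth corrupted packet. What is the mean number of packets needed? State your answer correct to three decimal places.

Y = total packets until the fifth success; negative binomial with r=5, p=0.14.
E[Y] = r / p = 5 / 0.14 = 35.71429

35.714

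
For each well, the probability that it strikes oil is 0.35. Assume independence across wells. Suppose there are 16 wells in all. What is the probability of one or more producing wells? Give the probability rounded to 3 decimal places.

P(at least one) = 1 − P(none) = 1 − (1 − 0.35)^16
= 1 − 0.00102 = 0.99898

0.999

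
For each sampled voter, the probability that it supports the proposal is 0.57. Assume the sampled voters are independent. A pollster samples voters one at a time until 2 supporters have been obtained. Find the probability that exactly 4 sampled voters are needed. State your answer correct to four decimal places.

0.1802

Y = trial on which the second success occurs; negative binomial, r=2, p=0.57.
P(Y=4) = C(3,1) · p^2 · (1−p)^2
= 3 · 0.3249 · 0.1849 = 0.180222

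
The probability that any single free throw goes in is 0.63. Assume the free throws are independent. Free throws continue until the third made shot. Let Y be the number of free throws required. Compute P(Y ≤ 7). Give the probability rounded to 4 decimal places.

Finishing within 7 free throws ⇔ at least 3 successes in the first 7. With X ~ Binomial(7, 0.63), P(Y ≤ 7) = 1 − P(X ≤ 2).
  k=0: C(7,0)·0.63^0·0.37^7 = 0.000949
  k=1: C(7,1)·0.63^1·0.37^6 = 0.011315
  k=2: C(7,2)·0.63^2·0.37^5 = 0.057797
1 − 0.070062 = 0.929938

0.9299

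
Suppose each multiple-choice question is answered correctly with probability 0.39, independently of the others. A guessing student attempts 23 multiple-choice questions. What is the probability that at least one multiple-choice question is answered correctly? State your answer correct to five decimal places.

0.99999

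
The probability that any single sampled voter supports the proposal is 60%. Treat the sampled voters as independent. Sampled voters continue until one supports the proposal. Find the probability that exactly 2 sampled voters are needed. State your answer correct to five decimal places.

Geometric (trials to first success), p = 0.60.
P(Y = 2) = (1−p)^1 · p = 0.4 · 0.60 = 0.2400000

0.24000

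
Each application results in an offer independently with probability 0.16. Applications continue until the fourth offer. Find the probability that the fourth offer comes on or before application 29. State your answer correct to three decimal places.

Finishing within 29 applications ⇔ at least 4 successes in the first 29. With X ~ Binomial(29, 0.16), P(Y ≤ 29) = 1 − P(X ≤ 3).
  k=0: C(29,0)·0.16^0·0.84^29 = 0.00637
  k=1: C(29,1)·0.16^1·0.84^28 = 0.03518
  k=2: C(29,2)·0.16^2·0.84^27 = 0.09382
  k=3: C(29,3)·0.16^3·0.84^26 = 0.16084
1 − 0.29621 = 0.70379

0.704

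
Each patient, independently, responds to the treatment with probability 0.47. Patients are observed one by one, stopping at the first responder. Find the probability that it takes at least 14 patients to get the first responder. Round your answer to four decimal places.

0.0003

Y = number of patients to the first success; geometric, p = 0.47.
P(Y > 13) = P(first 13 all fail) = (1−p)^13 = 0.000260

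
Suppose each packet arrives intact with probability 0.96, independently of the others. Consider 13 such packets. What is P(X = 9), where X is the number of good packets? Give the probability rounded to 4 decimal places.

0.0013

X ~ Binomial(n=13, p=0.96).
P(X=9) = C(13,9) · p^9 · (1−p)^4
= 715 · 0.69253 · 2.56e-06 = 0.001268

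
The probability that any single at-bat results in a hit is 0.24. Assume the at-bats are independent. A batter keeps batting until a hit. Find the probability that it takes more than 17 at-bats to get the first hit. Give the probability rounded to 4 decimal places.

Y = number of at-bats to the first success; geometric, p = 0.24.
P(Y > 17) = P(first 17 all fail) = (1−p)^17 = 0.009415

0.0094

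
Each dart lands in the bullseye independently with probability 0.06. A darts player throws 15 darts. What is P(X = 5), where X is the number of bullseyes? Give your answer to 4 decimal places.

0.0013

X ~ Binomial(n=15, p=0.06).
P(X=5) = C(15,5) · p^5 · (1−p)^10
= 3003 · 7.776e-07 · 0.53862 = 0.001258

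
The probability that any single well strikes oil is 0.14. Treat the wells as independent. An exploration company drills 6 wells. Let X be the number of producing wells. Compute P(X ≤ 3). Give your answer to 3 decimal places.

0.995

X ~ Binomial(6, 0.14); P(X ≤ 3) = Σ C(6,k) p^k (1−p)^(6−k) over k:
  k=0: C(6,0)·0.14^0·0.86^6 = 0.40457
  k=1: C(6,1)·0.14^1·0.86^5 = 0.39516
  k=2: C(6,2)·0.14^2·0.86^4 = 0.16082
  k=3: C(6,3)·0.14^3·0.86^3 = 0.03491
Total = 0.99545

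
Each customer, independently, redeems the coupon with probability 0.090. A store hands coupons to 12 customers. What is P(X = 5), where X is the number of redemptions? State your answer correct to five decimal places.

0.00242

X ~ Binomial(n=12, p=0.09).
P(X=5) = C(12,5) · p^5 · (1−p)^7
= 792 · 5.9049e-06 · 0.51676 = 0.0024167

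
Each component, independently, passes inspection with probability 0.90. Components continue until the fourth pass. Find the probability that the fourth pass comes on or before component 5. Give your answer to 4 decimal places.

0.9185

Finishing within 5 components ⇔ at least 4 successes in the first 5. With X ~ Binomial(5, 0.90), P(Y ≤ 5) = 1 − P(X ≤ 3).
  k=0: C(5,0)·0.90^0·0.10^5 = 0.000010
  k=1: C(5,1)·0.90^1·0.10^4 = 0.000450
  k=2: C(5,2)·0.90^2·0.10^3 = 0.008100
  k=3: C(5,3)·0.90^3·0.10^2 = 0.072900
1 − 0.081460 = 0.918540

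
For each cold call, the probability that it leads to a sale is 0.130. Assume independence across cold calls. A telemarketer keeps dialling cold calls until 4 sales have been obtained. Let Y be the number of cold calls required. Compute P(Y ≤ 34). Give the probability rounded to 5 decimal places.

Finishing within 34 cold calls ⇔ at least 4 successes in the first 34. With X ~ Binomial(34, 0.13), P(Y ≤ 34) = 1 − P(X ≤ 3).
  k=0: C(34,0)·0.13^0·0.87^34 = 0.0087832
  k=1: C(34,1)·0.13^1·0.87^33 = 0.0446229
  k=2: C(34,2)·0.13^2·0.87^32 = 0.1100185
  k=3: C(34,3)·0.13^3·0.87^31 = 0.1753551
1 − 0.3387797 = 0.6612203

0.66122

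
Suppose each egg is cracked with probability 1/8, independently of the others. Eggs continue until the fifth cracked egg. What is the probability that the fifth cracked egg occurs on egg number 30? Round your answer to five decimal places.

0.02573

Y = trial on which the fifth success occurs; negative binomial, r=5, p=0.125.
P(Y=30) = C(29,4) · p^5 · (1−p)^25
= 23751 · 3.0518e-05 · 0.035498 = 0.0257296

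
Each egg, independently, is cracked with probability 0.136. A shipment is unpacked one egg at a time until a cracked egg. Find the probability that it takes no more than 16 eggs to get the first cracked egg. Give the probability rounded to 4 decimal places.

0.9036

Y = number of eggs to the first success; geometric, p = 0.136.
P(Y ≤ 16) = 1 − (1−p)^16 = 1 − 0.096432 = 0.903568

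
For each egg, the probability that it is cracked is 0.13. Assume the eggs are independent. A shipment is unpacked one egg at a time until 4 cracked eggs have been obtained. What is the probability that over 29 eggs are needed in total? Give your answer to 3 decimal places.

Needing more than 29 eggs ⇔ fewer than 4 successes in the first 29. With X ~ Binomial(29, 0.13), P(Y > 29) = P(X ≤ 3).
  k=0: C(29,0)·0.13^0·0.87^29 = 0.01762
  k=1: C(29,1)·0.13^1·0.87^28 = 0.07636
  k=2: C(29,2)·0.13^2·0.87^27 = 0.15975
  k=3: C(29,3)·0.13^3·0.87^26 = 0.21483
P(X ≤ 3) = 0.46856

0.469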